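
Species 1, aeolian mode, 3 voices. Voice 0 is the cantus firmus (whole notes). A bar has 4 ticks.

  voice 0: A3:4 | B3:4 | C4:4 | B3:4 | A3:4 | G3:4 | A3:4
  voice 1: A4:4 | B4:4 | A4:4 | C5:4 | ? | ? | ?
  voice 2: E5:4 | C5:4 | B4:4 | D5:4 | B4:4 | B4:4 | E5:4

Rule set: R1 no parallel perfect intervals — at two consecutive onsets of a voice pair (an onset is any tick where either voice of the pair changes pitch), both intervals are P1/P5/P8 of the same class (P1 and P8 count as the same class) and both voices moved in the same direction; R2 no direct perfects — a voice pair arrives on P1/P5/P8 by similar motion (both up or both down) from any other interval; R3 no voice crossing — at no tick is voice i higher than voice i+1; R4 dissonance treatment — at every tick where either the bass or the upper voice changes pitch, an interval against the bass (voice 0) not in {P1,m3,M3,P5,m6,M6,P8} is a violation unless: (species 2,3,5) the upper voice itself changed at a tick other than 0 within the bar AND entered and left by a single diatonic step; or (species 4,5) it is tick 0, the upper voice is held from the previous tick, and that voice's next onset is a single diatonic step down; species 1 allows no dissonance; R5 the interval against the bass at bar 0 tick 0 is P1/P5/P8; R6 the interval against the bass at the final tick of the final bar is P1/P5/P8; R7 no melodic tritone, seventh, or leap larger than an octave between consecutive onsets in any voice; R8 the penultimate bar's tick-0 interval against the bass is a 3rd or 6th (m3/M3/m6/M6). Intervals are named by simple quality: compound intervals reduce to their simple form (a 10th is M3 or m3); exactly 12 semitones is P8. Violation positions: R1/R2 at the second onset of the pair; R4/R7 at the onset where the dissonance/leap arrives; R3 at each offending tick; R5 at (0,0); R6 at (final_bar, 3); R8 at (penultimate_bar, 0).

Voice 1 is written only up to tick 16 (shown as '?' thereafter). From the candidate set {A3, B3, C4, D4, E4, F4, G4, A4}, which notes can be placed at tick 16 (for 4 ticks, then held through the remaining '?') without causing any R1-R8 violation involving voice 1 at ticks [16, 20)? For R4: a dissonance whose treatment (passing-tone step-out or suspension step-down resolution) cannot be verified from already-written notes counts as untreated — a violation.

A3: violates R2,R7
B3: violates R2,R4,R7
C4: legal
D4: violates R4,R7
E4: violates R2
F4: legal
G4: violates R4
A4: violates R2

{C4, F4}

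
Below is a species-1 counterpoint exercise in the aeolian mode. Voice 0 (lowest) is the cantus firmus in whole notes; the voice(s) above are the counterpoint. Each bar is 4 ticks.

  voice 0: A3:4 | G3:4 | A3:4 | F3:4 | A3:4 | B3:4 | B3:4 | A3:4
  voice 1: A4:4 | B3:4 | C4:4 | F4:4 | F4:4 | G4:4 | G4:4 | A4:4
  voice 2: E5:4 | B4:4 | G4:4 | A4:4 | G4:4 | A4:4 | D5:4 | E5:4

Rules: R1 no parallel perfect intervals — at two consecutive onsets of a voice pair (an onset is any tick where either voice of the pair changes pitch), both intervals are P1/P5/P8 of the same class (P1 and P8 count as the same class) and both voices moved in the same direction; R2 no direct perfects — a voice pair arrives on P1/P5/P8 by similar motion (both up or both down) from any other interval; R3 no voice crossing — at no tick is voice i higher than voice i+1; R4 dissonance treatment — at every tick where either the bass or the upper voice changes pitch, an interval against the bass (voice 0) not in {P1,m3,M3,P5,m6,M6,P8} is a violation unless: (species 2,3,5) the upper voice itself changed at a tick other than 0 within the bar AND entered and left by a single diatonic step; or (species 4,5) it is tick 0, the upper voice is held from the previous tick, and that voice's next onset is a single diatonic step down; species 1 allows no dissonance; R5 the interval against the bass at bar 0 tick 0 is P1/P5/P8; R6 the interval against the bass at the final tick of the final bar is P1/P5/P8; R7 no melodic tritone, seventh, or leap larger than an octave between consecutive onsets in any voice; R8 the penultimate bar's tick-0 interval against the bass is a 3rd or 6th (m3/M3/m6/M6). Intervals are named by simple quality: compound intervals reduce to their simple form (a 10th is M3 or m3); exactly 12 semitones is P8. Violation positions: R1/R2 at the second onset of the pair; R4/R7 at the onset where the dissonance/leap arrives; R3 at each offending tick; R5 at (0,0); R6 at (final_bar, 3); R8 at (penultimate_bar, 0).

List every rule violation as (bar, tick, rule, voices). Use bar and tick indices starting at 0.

bar 0: v0=A3 v1=A4 v2=E5 downbeat P5
bar 1: v0=G3 v1=B3 v2=B4 downbeat M3
bar 2: v0=A3 v1=C4 v2=G4 downbeat m7
bar 3: v0=F3 v1=F4 v2=A4 downbeat M3
bar 4: v0=A3 v1=F4 v2=G4 downbeat m7
bar 5: v0=B3 v1=G4 v2=A4 downbeat m7
bar 6: v0=B3 v1=G4 v2=D5 downbeat m3
bar 7: v0=A3 v1=A4 v2=E5 downbeat P5
  -> R2 @ bar 1 tick 0 v(1, 2): A4/E5 P5 -> B3/B4 P8 similar
  -> R7 @ bar 1 tick 0 v(1,): A4->B3 leap 10st
  -> R4 @ bar 2 tick 0 v(0, 2): A3/G4 m7 untreated
  -> R4 @ bar 4 tick 0 v(0, 2): A3/G4 m7 untreated
  -> R4 @ bar 5 tick 0 v(0, 2): B3/A4 m7 untreated
  -> R1 @ bar 7 tick 0 v(1, 2): G4/D5 P5 -> A4/E5 P5 similar

(1, 0, R2, (1, 2))
(1, 0, R7, (1,))
(2, 0, R4, (0, 2))
(4, 0, R4, (0, 2))
(5, 0, R4, (0, 2))
(7, 0, R1, (1, 2))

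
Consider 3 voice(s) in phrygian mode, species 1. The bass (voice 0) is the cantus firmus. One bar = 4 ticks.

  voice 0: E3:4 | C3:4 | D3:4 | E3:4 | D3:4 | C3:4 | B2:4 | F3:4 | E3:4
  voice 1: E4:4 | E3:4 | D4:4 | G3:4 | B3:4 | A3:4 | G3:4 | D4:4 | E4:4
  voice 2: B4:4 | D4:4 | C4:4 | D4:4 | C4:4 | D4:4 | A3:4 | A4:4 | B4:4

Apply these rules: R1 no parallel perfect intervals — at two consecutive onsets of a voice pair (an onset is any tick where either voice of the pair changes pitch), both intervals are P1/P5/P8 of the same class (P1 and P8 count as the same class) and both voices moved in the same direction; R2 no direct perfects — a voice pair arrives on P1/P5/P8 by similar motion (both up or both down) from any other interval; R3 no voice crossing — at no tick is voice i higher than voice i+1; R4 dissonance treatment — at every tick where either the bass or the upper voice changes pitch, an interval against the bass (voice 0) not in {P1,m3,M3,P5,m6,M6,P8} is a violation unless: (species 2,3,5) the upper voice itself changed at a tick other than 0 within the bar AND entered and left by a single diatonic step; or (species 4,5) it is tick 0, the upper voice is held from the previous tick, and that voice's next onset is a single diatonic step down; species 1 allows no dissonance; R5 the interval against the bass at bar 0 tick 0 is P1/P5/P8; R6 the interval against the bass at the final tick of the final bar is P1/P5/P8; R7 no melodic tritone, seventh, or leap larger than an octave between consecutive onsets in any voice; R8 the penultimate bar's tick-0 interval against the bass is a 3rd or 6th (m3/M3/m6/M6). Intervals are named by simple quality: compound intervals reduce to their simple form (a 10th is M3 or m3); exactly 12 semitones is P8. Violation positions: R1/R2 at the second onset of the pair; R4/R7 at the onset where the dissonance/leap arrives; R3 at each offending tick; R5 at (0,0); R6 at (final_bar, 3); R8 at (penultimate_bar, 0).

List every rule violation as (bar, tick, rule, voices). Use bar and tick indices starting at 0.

bar 0: v0=E3 v1=E4 v2=B4 downbeat P5
bar 1: v0=C3 v1=E3 v2=D4 downbeat M2
bar 2: v0=D3 v1=D4 v2=C4 downbeat m7
bar 3: v0=E3 v1=G3 v2=D4 downbeat m7
bar 4: v0=D3 v1=B3 v2=C4 downbeat m7
bar 5: v0=C3 v1=A3 v2=D4 downbeat M2
bar 6: v0=B2 v1=G3 v2=A3 downbeat m7
bar 7: v0=F3 v1=D4 v2=A4 downbeat M3
bar 8: v0=E3 v1=E4 v2=B4 downbeat P5
  -> R4 @ bar 1 tick 0 v(0, 2): C3/D4 M2 untreated
  -> R2 @ bar 2 tick 0 v(0, 1): C3/E3 M3 -> D3/D4 P8 similar
  -> R3 @ bar 2 tick 0 v(1, 2): D4 above C4
  -> R4 @ bar 2 tick 0 v(0, 2): D3/C4 m7 untreated
  -> R7 @ bar 2 tick 0 v(1,): E3->D4 leap 10st
  -> R3 @ bar 2 tick 1 v(1, 2): D4 above C4
  -> R3 @ bar 2 tick 2 v(1, 2): D4 above C4
  -> R3 @ bar 2 tick 3 v(1, 2): D4 above C4
  -> R4 @ bar 3 tick 0 v(0, 2): E3/D4 m7 untreated
  -> R4 @ bar 4 tick 0 v(0, 2): D3/C4 m7 untreated
  -> R4 @ bar 5 tick 0 v(0, 2): C3/D4 M2 untreated
  -> R4 @ bar 6 tick 0 v(0, 2): B2/A3 m7 untreated
  -> R2 @ bar 7 tick 0 v(1, 2): G3/A3 M2 -> D4/A4 P5 similar
  -> R7 @ bar 7 tick 0 v(0,): B2->F3 leap 6st
  -> R1 @ bar 8 tick 0 v(1, 2): D4/A4 P5 -> E4/B4 P5 similar

(1, 0, R4, (0, 2))
(2, 0, R2, (0, 1))
(2, 0, R3, (1, 2))
(2, 0, R4, (0, 2))
(2, 0, R7, (1,))
(2, 1, R3, (1, 2))
(2, 2, R3, (1, 2))
(2, 3, R3, (1, 2))
(3, 0, R4, (0, 2))
(4, 0, R4, (0, 2))
(5, 0, R4, (0, 2))
(6, 0, R4, (0, 2))
(7, 0, R2, (1, 2))
(7, 0, R7, (0,))
(8, 0, R1, (1, 2))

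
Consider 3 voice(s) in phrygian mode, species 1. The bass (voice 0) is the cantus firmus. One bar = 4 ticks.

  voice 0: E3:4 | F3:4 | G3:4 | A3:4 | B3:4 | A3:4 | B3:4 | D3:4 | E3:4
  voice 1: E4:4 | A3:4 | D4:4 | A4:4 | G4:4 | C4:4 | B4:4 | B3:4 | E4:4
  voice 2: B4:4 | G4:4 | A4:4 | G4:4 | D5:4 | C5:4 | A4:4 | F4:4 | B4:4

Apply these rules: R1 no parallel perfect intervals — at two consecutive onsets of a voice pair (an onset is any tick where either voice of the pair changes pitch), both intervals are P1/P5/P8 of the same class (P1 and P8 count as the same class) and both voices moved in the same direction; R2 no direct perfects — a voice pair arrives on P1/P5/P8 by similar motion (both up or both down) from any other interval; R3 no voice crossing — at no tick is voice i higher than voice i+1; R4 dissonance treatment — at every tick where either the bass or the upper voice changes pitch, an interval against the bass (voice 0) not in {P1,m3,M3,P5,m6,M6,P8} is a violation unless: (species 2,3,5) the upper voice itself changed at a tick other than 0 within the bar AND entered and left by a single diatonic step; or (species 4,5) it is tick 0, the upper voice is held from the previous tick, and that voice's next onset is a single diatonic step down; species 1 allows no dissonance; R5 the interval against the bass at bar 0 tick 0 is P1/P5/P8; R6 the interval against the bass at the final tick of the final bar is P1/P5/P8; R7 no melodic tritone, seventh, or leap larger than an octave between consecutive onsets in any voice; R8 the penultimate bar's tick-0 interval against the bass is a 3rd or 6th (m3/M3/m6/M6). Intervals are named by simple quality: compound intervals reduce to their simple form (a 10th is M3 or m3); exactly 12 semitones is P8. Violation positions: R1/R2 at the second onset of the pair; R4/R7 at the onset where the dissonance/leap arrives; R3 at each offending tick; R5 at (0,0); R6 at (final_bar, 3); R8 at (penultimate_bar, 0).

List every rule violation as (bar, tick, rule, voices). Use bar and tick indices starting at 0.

(1, 0, R4, (0, 2))
(2, 0, R2, (0, 1))
(2, 0, R2, (1, 2))
(2, 0, R4, (0, 2))
(3, 0, R2, (0, 1))
(3, 0, R3, (1, 2))
(3, 0, R4, (0, 2))
(3, 1, R3, (1, 2))
(3, 2, R3, (1, 2))
(3, 3, R3, (1, 2))
(5, 0, R2, (1, 2))
(6, 0, R2, (0, 1))
(6, 0, R3, (1, 2))
(6, 0, R4, (0, 2))
(6, 0, R7, (1,))
(6, 1, R3, (1, 2))
(6, 2, R3, (1, 2))
(6, 3, R3, (1, 2))
(8, 0, R2, (0, 1))
(8, 0, R2, (0, 2))
(8, 0, R2, (1, 2))
(8, 0, R7, (2,))

bar 0: v0=E3 v1=E4 v2=B4 downbeat P5
bar 1: v0=F3 v1=A3 v2=G4 downbeat M2
bar 2: v0=G3 v1=D4 v2=A4 downbeat M2
bar 3: v0=A3 v1=A4 v2=G4 downbeat m7
bar 4: v0=B3 v1=G4 v2=D5 downbeat m3
bar 5: v0=A3 v1=C4 v2=C5 downbeat m3
bar 6: v0=B3 v1=B4 v2=A4 downbeat m7
bar 7: v0=D3 v1=B3 v2=F4 downbeat m3
bar 8: v0=E3 v1=E4 v2=B4 downbeat P5
  -> R4 @ bar 1 tick 0 v(0, 2): F3/G4 M2 untreated
  -> R2 @ bar 2 tick 0 v(0, 1): F3/A3 M3 -> G3/D4 P5 similar
  -> R2 @ bar 2 tick 0 v(1, 2): A3/G4 m7 -> D4/A4 P5 similar
  -> R4 @ bar 2 tick 0 v(0, 2): G3/A4 M2 untreated
  -> R2 @ bar 3 tick 0 v(0, 1): G3/D4 P5 -> A3/A4 P8 similar
  -> R3 @ bar 3 tick 0 v(1, 2): A4 above G4
  -> R4 @ bar 3 tick 0 v(0, 2): A3/G4 m7 untreated
  -> R3 @ bar 3 tick 1 v(1, 2): A4 above G4
  -> R3 @ bar 3 tick 2 v(1, 2): A4 above G4
  -> R3 @ bar 3 tick 3 v(1, 2): A4 above G4
  -> R2 @ bar 5 tick 0 v(1, 2): G4/D5 P5 -> C4/C5 P8 similar
  -> R2 @ bar 6 tick 0 v(0, 1): A3/C4 m3 -> B3/B4 P8 similar
  -> R3 @ bar 6 tick 0 v(1, 2): B4 above A4
  -> R4 @ bar 6 tick 0 v(0, 2): B3/A4 m7 untreated
  -> R7 @ bar 6 tick 0 v(1,): C4->B4 leap 11st
  -> R3 @ bar 6 tick 1 v(1, 2): B4 above A4
  -> R3 @ bar 6 tick 2 v(1, 2): B4 above A4
  -> R3 @ bar 6 tick 3 v(1, 2): B4 above A4
  -> R2 @ bar 8 tick 0 v(0, 1): D3/B3 M6 -> E3/E4 P8 similar
  -> R2 @ bar 8 tick 0 v(0, 2): D3/F4 m3 -> E3/B4 P5 similar
  -> R2 @ bar 8 tick 0 v(1, 2): B3/F4 TT -> E4/B4 P5 similar
  -> R7 @ bar 8 tick 0 v(2,): F4->B4 leap 6st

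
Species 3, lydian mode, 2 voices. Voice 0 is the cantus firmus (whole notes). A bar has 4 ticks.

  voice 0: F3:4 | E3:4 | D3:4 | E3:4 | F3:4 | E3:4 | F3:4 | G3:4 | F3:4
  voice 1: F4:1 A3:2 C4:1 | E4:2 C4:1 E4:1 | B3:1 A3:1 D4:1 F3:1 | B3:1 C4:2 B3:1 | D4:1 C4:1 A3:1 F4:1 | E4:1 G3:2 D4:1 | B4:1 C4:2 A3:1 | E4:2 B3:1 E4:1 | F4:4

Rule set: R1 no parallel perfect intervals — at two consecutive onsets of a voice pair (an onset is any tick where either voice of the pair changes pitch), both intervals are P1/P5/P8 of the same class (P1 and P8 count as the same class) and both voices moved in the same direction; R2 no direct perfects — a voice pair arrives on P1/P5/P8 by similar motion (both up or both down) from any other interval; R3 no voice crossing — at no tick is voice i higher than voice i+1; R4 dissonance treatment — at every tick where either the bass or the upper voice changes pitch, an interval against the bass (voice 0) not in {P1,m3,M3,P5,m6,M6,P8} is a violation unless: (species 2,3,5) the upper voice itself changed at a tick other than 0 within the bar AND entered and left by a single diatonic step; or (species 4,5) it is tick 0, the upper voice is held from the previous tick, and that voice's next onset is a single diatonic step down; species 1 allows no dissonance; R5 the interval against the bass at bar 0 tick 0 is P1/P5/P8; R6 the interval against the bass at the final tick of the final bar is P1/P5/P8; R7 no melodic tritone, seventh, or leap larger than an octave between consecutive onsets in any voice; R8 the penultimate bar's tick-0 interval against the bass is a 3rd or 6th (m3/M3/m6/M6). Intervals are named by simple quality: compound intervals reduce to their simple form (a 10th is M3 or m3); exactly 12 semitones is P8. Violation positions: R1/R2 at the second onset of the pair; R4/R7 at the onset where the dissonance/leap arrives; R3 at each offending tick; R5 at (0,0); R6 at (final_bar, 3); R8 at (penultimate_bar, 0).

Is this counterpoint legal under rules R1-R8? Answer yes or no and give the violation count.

bar 0: v0=F3 v1=F4 (P8)
bar 1: v0=E3 v1=E4 (P8)
bar 2: v0=D3 v1=B3 (M6)
bar 3: v0=E3 v1=B3 (P5)
bar 4: v0=F3 v1=D4 (M6)
bar 5: v0=E3 v1=E4 (P8)
bar 6: v0=F3 v1=B4 (TT)
bar 7: v0=G3 v1=E4 (M6)
bar 8: v0=F3 v1=F4 (P8)
  R2 @ bar3.0: D3/F3 m3 -> E3/B3 P5 similar
  R7 @ bar3.0: F3->B3 leap 6st
  R1 @ bar5.0: F3/F4 P8 -> E3/E4 P8 similar
  R4 @ bar5.3: E3/D4 m7 untreated
  R4 @ bar6.0: F3/B4 TT untreated
  R7 @ bar6.1: B4->C4 leap 11st

No (6 violations)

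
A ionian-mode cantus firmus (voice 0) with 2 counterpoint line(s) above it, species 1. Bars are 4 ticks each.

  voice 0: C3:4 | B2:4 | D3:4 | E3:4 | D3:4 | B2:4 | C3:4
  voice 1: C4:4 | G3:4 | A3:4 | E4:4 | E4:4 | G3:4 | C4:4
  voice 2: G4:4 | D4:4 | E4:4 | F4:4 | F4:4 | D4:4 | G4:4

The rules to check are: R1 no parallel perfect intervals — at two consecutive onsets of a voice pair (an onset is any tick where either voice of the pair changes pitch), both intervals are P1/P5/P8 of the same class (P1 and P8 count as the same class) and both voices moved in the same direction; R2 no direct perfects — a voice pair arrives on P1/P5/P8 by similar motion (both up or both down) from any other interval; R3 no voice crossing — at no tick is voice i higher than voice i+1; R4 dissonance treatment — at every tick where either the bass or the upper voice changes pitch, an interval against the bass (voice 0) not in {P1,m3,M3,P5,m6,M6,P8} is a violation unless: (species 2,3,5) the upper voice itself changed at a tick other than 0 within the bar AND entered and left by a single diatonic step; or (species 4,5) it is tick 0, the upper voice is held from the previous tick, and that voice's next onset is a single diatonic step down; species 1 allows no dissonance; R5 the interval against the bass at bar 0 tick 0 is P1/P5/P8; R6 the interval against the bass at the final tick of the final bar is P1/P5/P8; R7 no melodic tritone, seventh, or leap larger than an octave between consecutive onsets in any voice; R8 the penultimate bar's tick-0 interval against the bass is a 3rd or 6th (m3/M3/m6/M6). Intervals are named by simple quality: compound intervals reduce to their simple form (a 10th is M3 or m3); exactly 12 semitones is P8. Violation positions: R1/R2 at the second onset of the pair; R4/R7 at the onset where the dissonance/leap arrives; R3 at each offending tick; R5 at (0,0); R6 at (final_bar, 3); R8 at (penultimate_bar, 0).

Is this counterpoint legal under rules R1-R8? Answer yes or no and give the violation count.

No (11 violations)

bar 0: v0=C3 v1=C4 v2=G4 (P5)
bar 1: v0=B2 v1=G3 v2=D4 (m3)
bar 2: v0=D3 v1=A3 v2=E4 (M2)
bar 3: v0=E3 v1=E4 v2=F4 (m2)
bar 4: v0=D3 v1=E4 v2=F4 (m3)
bar 5: v0=B2 v1=G3 v2=D4 (m3)
bar 6: v0=C3 v1=C4 v2=G4 (P5)
  R1 @ bar1.0: C4/G4 P5 -> G3/D4 P5 similar
  R1 @ bar2.0: G3/D4 P5 -> A3/E4 P5 similar
  R2 @ bar2.0: B2/G3 m6 -> D3/A3 P5 similar
  R4 @ bar2.0: D3/E4 M2 untreated
  R2 @ bar3.0: D3/A3 P5 -> E3/E4 P8 similar
  R4 @ bar3.0: E3/F4 m2 untreated
  R4 @ bar4.0: D3/E4 M2 untreated
  R2 @ bar5.0: E4/F4 m2 -> G3/D4 P5 similar
  R1 @ bar6.0: G3/D4 P5 -> C4/G4 P5 similar
  R2 @ bar6.0: B2/G3 m6 -> C3/C4 P8 similar
  R2 @ bar6.0: B2/D4 m3 -> C3/G4 P5 similar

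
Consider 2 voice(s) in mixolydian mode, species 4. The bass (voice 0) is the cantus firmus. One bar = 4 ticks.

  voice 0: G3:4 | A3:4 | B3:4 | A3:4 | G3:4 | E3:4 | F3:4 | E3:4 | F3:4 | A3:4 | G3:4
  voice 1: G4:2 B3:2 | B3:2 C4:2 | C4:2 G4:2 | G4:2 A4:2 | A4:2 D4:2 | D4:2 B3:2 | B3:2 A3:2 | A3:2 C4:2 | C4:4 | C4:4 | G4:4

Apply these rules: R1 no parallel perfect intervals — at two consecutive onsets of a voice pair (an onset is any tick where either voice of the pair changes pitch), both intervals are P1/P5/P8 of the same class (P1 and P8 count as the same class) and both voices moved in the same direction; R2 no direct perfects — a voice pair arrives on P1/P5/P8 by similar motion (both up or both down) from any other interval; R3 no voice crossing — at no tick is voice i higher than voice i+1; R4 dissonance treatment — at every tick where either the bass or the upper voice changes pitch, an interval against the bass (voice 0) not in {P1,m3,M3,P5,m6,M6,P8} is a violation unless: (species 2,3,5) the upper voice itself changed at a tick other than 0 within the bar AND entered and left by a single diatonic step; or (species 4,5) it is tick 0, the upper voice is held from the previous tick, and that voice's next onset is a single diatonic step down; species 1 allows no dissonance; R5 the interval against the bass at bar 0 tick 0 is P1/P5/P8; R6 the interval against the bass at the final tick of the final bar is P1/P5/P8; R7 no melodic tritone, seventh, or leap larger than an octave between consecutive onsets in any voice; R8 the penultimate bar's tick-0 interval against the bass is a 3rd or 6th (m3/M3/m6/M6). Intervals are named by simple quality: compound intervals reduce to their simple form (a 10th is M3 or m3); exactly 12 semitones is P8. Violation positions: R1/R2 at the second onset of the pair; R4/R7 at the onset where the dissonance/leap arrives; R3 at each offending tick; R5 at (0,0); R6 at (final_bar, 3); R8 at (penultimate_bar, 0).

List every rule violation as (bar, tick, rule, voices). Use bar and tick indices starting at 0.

(1, 0, R4, (0, 1))
(2, 0, R4, (0, 1))
(3, 0, R4, (0, 1))
(4, 0, R4, (0, 1))
(5, 0, R4, (0, 1))
(7, 0, R4, (0, 1))

bar 0: v0=G3 v1=G4 downbeat P8
bar 1: v0=A3 v1=B3 downbeat M2
bar 2: v0=B3 v1=C4 downbeat m2
bar 3: v0=A3 v1=G4 downbeat m7
bar 4: v0=G3 v1=A4 downbeat M2
bar 5: v0=E3 v1=D4 downbeat m7
bar 6: v0=F3 v1=B3 downbeat TT
bar 7: v0=E3 v1=A3 downbeat P4
bar 8: v0=F3 v1=C4 downbeat P5
bar 9: v0=A3 v1=C4 downbeat m3
bar 10: v0=G3 v1=G4 downbeat P8
  -> R4 @ bar 1 tick 0 v(0, 1): A3/B3 M2 untreated
  -> R4 @ bar 2 tick 0 v(0, 1): B3/C4 m2 untreated
  -> R4 @ bar 3 tick 0 v(0, 1): A3/G4 m7 untreated
  -> R4 @ bar 4 tick 0 v(0, 1): G3/A4 M2 untreated
  -> R4 @ bar 5 tick 0 v(0, 1): E3/D4 m7 untreated
  -> R4 @ bar 7 tick 0 v(0, 1): E3/A3 P4 untreated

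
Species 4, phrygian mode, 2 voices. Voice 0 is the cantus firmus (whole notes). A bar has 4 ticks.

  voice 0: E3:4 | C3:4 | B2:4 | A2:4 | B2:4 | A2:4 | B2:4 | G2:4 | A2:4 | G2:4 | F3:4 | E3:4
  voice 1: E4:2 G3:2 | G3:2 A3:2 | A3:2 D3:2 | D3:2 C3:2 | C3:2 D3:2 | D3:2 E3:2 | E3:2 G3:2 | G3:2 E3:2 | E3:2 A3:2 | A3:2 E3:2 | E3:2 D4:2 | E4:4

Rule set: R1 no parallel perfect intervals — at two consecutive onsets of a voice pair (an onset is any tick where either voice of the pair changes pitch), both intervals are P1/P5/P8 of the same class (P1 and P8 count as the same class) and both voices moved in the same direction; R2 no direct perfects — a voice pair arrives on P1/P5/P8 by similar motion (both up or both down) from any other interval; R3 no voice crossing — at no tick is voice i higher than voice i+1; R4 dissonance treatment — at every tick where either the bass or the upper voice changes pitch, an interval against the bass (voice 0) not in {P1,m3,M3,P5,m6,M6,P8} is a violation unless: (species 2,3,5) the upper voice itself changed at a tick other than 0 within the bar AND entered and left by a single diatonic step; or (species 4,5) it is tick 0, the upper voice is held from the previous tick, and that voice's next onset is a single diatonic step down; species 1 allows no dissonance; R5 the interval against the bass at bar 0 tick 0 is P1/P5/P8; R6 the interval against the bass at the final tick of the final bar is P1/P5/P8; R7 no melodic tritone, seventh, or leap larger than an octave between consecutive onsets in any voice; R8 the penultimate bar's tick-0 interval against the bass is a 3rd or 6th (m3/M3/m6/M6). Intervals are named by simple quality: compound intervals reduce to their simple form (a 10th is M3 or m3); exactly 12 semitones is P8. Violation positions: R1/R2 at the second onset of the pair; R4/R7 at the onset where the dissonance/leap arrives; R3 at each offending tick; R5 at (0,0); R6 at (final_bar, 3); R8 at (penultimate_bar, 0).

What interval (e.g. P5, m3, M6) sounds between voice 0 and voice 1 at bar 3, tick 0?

P4

voice 0=A2 voice 1=D3 -> P4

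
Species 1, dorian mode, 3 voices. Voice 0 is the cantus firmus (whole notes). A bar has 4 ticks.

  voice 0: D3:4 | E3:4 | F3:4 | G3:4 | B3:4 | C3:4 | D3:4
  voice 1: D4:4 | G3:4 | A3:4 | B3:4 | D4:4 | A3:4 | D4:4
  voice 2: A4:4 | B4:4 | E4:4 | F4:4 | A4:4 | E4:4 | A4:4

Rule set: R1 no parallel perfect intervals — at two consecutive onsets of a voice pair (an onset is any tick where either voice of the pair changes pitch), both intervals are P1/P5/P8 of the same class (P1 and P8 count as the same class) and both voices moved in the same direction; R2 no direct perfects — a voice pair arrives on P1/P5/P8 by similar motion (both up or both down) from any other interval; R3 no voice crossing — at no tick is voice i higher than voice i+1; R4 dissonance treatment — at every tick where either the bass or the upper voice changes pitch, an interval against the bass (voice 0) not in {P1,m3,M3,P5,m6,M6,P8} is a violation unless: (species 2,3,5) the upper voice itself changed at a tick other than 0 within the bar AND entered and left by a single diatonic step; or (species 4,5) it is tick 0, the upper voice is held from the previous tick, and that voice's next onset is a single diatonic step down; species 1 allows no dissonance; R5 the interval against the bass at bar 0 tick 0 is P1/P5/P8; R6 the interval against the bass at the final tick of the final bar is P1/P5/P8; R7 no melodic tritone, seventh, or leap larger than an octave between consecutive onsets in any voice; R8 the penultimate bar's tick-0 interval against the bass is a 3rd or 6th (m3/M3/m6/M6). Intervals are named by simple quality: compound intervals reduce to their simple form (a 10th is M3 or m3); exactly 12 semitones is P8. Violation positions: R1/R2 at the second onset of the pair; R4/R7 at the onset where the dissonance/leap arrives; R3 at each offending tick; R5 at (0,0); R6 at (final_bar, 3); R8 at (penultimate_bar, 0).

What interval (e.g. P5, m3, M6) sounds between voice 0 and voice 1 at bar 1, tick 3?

m3

voice 0=E3 voice 1=G3 -> m3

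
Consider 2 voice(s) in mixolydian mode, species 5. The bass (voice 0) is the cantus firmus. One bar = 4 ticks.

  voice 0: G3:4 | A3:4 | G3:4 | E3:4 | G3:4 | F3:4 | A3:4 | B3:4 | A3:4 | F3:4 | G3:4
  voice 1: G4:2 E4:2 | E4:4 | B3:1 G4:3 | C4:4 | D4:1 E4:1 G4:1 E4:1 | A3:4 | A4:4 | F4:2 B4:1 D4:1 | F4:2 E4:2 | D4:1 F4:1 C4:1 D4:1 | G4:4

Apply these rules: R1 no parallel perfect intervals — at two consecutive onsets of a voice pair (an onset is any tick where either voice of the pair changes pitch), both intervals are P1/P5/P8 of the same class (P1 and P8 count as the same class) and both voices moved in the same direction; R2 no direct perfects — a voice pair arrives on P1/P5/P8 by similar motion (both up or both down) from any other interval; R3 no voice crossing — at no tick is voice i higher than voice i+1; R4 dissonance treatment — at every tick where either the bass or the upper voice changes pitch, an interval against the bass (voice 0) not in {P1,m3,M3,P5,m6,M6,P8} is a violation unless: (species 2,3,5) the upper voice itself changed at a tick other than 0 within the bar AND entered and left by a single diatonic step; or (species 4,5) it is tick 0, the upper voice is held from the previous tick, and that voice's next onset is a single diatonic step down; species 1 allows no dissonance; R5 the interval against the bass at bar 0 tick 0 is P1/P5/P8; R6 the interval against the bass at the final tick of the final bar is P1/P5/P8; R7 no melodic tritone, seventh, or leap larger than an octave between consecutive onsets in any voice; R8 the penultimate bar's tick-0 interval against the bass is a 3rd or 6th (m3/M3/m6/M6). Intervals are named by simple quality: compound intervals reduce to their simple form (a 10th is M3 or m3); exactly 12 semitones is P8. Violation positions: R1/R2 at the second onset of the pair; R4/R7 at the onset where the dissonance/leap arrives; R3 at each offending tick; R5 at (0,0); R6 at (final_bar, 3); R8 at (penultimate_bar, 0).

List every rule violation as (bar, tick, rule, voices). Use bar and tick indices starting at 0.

(4, 0, R2, (0, 1))
(6, 0, R2, (0, 1))
(7, 0, R4, (0, 1))
(7, 2, R7, (1,))
(10, 0, R2, (0, 1))

bar 0: v0=G3 v1=G4 downbeat P8
bar 1: v0=A3 v1=E4 downbeat P5
bar 2: v0=G3 v1=B3 downbeat M3
bar 3: v0=E3 v1=C4 downbeat m6
bar 4: v0=G3 v1=D4 downbeat P5
bar 5: v0=F3 v1=A3 downbeat M3
bar 6: v0=A3 v1=A4 downbeat P8
bar 7: v0=B3 v1=F4 downbeat TT
bar 8: v0=A3 v1=F4 downbeat m6
bar 9: v0=F3 v1=D4 downbeat M6
bar 10: v0=G3 v1=G4 downbeat P8
  -> R2 @ bar 4 tick 0 v(0, 1): E3/C4 m6 -> G3/D4 P5 similar
  -> R2 @ bar 6 tick 0 v(0, 1): F3/A3 M3 -> A3/A4 P8 similar
  -> R4 @ bar 7 tick 0 v(0, 1): B3/F4 TT untreated
  -> R7 @ bar 7 tick 2 v(1,): F4->B4 leap 6st
  -> R2 @ bar 10 tick 0 v(0, 1): F3/D4 M6 -> G3/G4 P8 similar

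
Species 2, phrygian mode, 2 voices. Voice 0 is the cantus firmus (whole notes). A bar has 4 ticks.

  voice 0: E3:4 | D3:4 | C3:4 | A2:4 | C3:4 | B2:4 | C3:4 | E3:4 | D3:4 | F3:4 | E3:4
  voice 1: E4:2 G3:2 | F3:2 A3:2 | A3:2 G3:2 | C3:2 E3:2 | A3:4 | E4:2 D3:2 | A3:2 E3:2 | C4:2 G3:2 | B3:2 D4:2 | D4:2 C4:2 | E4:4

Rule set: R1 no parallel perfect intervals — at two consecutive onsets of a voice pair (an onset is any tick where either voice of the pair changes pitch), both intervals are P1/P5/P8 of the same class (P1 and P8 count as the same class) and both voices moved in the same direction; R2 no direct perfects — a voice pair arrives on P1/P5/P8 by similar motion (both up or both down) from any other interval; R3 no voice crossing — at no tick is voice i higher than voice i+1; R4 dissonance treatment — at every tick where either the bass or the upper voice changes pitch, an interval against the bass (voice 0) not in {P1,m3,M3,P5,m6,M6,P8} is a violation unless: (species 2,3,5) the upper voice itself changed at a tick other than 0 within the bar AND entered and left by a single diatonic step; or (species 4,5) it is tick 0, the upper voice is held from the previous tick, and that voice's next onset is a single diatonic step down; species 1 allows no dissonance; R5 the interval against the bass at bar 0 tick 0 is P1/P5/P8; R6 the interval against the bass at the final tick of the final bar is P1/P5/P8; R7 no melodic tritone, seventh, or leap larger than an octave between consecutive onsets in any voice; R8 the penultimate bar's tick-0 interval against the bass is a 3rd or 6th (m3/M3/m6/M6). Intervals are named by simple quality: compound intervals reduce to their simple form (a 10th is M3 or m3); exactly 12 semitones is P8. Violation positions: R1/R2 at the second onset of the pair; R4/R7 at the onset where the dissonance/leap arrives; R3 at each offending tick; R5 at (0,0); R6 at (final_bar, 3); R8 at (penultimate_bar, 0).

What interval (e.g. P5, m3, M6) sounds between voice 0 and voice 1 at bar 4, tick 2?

voice 0=C3 voice 1=A3 -> M6

M6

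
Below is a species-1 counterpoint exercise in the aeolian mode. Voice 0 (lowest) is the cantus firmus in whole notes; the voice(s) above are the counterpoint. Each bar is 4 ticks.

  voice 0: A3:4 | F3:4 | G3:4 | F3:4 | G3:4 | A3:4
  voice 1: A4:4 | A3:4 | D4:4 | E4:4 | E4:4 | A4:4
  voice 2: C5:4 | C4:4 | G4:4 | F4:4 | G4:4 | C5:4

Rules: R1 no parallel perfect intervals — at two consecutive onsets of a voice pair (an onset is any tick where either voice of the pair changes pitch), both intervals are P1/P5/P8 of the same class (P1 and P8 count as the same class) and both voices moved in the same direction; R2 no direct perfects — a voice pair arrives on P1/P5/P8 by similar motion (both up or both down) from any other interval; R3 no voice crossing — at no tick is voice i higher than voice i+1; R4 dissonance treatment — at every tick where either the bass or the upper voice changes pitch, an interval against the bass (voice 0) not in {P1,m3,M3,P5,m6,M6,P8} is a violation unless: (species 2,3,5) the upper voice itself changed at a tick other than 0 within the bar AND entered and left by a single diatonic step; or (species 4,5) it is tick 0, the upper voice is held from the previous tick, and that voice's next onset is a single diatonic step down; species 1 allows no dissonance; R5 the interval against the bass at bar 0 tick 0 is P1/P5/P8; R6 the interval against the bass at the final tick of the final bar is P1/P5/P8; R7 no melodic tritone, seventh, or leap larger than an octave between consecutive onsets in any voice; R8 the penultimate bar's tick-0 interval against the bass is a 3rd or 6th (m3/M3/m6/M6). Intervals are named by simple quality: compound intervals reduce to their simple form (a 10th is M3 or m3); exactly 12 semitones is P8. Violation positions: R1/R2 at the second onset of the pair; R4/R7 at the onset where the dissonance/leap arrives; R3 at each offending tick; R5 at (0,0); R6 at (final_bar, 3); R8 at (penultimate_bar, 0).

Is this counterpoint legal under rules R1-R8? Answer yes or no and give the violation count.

No (10 violations)

bar 0: v0=A3 v1=A4 v2=C5 (m3)
bar 1: v0=F3 v1=A3 v2=C4 (P5)
bar 2: v0=G3 v1=D4 v2=G4 (P8)
bar 3: v0=F3 v1=E4 v2=F4 (P8)
bar 4: v0=G3 v1=E4 v2=G4 (P8)
bar 5: v0=A3 v1=A4 v2=C5 (m3)
  R5 @ bar0.0: opens on m3
  R2 @ bar1.0: A3/C5 m3 -> F3/C4 P5 similar
  R2 @ bar2.0: F3/A3 M3 -> G3/D4 P5 similar
  R2 @ bar2.0: F3/C4 P5 -> G3/G4 P8 similar
  R1 @ bar3.0: G3/G4 P8 -> F3/F4 P8 similar
  R4 @ bar3.0: F3/E4 M7 untreated
  R1 @ bar4.0: F3/F4 P8 -> G3/G4 P8 similar
  R8 @ bar4.0: penult P8 not 3rd/6th
  R2 @ bar5.0: G3/E4 M6 -> A3/A4 P8 similar
  R6 @ bar5.3: closes on m3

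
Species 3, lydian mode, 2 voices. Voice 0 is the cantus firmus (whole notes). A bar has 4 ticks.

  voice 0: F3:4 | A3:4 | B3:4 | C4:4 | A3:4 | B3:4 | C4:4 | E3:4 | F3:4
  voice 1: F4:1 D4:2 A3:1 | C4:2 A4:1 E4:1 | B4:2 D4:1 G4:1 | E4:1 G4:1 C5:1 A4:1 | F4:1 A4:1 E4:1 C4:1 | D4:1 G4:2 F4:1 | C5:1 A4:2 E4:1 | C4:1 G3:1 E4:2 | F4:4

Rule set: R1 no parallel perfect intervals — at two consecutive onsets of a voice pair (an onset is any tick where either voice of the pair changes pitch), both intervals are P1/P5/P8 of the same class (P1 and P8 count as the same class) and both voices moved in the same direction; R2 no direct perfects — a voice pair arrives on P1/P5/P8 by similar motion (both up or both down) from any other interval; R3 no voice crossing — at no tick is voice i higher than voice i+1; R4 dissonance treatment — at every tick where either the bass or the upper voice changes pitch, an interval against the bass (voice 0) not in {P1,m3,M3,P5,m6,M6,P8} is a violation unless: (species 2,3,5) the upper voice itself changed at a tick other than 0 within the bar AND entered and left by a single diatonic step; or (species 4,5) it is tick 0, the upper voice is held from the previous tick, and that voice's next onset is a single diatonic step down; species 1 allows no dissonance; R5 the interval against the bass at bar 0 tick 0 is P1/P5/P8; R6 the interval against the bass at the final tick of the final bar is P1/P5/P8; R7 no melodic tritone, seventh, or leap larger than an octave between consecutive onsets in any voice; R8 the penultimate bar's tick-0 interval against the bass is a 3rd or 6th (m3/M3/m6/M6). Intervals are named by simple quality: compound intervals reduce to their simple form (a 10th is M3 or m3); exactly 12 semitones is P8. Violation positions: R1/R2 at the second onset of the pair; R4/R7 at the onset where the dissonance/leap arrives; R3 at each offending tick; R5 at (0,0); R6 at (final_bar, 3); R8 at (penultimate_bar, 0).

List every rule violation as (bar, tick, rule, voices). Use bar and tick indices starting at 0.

(2, 0, R2, (0, 1))
(5, 3, R4, (0, 1))
(6, 0, R2, (0, 1))
(8, 0, R1, (0, 1))

bar 0: v0=F3 v1=F4 downbeat P8
bar 1: v0=A3 v1=C4 downbeat m3
bar 2: v0=B3 v1=B4 downbeat P8
bar 3: v0=C4 v1=E4 downbeat M3
bar 4: v0=A3 v1=F4 downbeat m6
bar 5: v0=B3 v1=D4 downbeat m3
bar 6: v0=C4 v1=C5 downbeat P8
bar 7: v0=E3 v1=C4 downbeat m6
bar 8: v0=F3 v1=F4 downbeat P8
  -> R2 @ bar 2 tick 0 v(0, 1): A3/E4 P5 -> B3/B4 P8 similar
  -> R4 @ bar 5 tick 3 v(0, 1): B3/F4 TT untreated
  -> R2 @ bar 6 tick 0 v(0, 1): B3/F4 TT -> C4/C5 P8 similar
  -> R1 @ bar 8 tick 0 v(0, 1): E3/E4 P8 -> F3/F4 P8 similar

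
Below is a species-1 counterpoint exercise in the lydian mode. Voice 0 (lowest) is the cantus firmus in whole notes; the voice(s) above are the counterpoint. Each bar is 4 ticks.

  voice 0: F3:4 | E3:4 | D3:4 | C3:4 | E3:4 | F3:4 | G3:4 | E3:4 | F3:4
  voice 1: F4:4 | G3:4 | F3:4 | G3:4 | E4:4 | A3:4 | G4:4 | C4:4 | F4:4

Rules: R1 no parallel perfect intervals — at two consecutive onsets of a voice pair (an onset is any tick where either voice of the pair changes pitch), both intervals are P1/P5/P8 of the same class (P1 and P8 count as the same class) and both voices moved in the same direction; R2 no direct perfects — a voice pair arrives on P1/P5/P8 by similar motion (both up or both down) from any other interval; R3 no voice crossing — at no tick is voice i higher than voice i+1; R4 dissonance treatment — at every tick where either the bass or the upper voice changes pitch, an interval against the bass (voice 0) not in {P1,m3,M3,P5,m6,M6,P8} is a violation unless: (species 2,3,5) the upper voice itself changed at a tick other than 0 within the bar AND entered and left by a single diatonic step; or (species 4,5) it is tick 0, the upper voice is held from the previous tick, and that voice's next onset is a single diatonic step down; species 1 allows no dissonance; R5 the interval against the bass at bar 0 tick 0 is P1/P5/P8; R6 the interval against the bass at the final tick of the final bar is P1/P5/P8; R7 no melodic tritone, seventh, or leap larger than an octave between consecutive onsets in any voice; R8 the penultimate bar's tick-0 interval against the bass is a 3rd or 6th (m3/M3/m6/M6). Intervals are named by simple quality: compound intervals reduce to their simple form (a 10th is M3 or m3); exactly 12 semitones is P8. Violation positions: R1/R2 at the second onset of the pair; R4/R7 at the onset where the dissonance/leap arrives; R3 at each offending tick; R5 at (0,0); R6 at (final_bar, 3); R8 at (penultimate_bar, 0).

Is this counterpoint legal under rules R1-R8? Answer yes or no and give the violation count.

No (5 violations)

bar 0: v0=F3 v1=F4 (P8)
bar 1: v0=E3 v1=G3 (m3)
bar 2: v0=D3 v1=F3 (m3)
bar 3: v0=C3 v1=G3 (P5)
bar 4: v0=E3 v1=E4 (P8)
bar 5: v0=F3 v1=A3 (M3)
bar 6: v0=G3 v1=G4 (P8)
bar 7: v0=E3 v1=C4 (m6)
bar 8: v0=F3 v1=F4 (P8)
  R7 @ bar1.0: F4->G3 leap 10st
  R2 @ bar4.0: C3/G3 P5 -> E3/E4 P8 similar
  R2 @ bar6.0: F3/A3 M3 -> G3/G4 P8 similar
  R7 @ bar6.0: A3->G4 leap 10st
  R2 @ bar8.0: E3/C4 m6 -> F3/F4 P8 similar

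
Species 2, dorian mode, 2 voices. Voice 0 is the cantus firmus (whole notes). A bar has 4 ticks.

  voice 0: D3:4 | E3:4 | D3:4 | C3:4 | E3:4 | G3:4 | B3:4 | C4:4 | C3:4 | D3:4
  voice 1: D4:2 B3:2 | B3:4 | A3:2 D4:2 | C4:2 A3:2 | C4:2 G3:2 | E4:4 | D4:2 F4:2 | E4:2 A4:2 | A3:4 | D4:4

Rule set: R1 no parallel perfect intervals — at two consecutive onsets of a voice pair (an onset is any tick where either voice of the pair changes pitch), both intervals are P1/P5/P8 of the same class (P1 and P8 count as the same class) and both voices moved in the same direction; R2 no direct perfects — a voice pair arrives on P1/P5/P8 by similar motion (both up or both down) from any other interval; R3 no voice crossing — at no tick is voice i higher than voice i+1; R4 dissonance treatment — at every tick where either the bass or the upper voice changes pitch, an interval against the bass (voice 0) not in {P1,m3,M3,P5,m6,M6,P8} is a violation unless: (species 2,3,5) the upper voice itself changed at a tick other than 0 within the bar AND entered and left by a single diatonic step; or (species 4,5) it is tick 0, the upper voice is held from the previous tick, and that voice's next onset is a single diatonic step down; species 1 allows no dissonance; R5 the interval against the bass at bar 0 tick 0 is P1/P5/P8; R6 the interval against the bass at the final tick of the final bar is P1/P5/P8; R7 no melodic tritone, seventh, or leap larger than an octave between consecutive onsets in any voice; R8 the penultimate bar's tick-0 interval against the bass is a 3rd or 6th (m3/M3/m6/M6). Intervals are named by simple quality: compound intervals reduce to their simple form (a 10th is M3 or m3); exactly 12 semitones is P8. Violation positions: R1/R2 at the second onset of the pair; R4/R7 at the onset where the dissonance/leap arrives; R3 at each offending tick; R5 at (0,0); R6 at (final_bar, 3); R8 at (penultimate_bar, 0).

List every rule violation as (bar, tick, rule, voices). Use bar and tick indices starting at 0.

(2, 0, R1, (0, 1))
(3, 0, R1, (0, 1))
(6, 2, R4, (0, 1))
(9, 0, R2, (0, 1))

bar 0: v0=D3 v1=D4 downbeat P8
bar 1: v0=E3 v1=B3 downbeat P5
bar 2: v0=D3 v1=A3 downbeat P5
bar 3: v0=C3 v1=C4 downbeat P8
bar 4: v0=E3 v1=C4 downbeat m6
bar 5: v0=G3 v1=E4 downbeat M6
bar 6: v0=B3 v1=D4 downbeat m3
bar 7: v0=C4 v1=E4 downbeat M3
bar 8: v0=C3 v1=A3 downbeat M6
bar 9: v0=D3 v1=D4 downbeat P8
  -> R1 @ bar 2 tick 0 v(0, 1): E3/B3 P5 -> D3/A3 P5 similar
  -> R1 @ bar 3 tick 0 v(0, 1): D3/D4 P8 -> C3/C4 P8 similar
  -> R4 @ bar 6 tick 2 v(0, 1): B3/F4 TT untreated
  -> R2 @ bar 9 tick 0 v(0, 1): C3/A3 M6 -> D3/D4 P8 similar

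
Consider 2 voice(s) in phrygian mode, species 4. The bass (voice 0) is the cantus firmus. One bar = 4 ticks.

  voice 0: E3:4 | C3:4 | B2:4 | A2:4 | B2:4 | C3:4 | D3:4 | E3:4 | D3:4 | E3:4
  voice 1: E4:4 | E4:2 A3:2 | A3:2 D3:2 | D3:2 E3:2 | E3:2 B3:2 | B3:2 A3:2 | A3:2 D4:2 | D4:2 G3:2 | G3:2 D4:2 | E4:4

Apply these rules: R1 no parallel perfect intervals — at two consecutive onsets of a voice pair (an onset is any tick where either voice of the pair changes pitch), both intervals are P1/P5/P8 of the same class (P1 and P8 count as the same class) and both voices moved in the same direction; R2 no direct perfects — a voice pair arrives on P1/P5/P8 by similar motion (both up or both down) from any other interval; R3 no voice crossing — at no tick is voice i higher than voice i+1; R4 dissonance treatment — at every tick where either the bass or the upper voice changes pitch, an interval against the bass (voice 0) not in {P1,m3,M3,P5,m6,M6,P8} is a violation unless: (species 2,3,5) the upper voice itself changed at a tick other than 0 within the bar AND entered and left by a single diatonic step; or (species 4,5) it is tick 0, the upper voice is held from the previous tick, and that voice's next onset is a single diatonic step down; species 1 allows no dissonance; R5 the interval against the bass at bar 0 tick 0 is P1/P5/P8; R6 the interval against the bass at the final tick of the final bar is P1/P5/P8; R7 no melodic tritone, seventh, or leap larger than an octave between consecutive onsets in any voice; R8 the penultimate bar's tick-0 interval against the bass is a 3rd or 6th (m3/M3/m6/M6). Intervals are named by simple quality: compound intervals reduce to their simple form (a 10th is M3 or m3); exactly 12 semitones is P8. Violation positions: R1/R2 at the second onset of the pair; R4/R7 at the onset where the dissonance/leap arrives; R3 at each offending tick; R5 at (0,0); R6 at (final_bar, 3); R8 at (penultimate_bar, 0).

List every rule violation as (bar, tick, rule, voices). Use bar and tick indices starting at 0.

bar 0: v0=E3 v1=E4 downbeat P8
bar 1: v0=C3 v1=E4 downbeat M3
bar 2: v0=B2 v1=A3 downbeat m7
bar 3: v0=A2 v1=D3 downbeat P4
bar 4: v0=B2 v1=E3 downbeat P4
bar 5: v0=C3 v1=B3 downbeat M7
bar 6: v0=D3 v1=A3 downbeat P5
bar 7: v0=E3 v1=D4 downbeat m7
bar 8: v0=D3 v1=G3 downbeat P4
bar 9: v0=E3 v1=E4 downbeat P8
  -> R4 @ bar 2 tick 0 v(0, 1): B2/A3 m7 untreated
  -> R4 @ bar 3 tick 0 v(0, 1): A2/D3 P4 untreated
  -> R4 @ bar 4 tick 0 v(0, 1): B2/E3 P4 untreated
  -> R4 @ bar 7 tick 0 v(0, 1): E3/D4 m7 untreated
  -> R4 @ bar 8 tick 0 v(0, 1): D3/G3 P4 untreated
  -> R8 @ bar 8 tick 0 v(0, 1): penult P4 not 3rd/6th
  -> R1 @ bar 9 tick 0 v(0, 1): D3/D4 P8 -> E3/E4 P8 similar

(2, 0, R4, (0, 1))
(3, 0, R4, (0, 1))
(4, 0, R4, (0, 1))
(7, 0, R4, (0, 1))
(8, 0, R4, (0, 1))
(8, 0, R8, (0, 1))
(9, 0, R1, (0, 1))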